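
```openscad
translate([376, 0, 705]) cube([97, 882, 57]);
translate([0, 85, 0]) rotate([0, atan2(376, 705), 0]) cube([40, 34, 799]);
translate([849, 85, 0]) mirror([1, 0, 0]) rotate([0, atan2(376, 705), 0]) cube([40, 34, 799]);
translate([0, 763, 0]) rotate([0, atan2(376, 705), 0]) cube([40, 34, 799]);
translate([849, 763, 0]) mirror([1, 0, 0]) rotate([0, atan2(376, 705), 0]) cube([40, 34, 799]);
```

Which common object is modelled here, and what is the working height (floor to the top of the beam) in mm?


A sawhorse. The overall height is 762 mm.

A beam across two mirrored pairs of raked legs — a sawhorse. The beam's underside is at z = 705 (matching the legs' vertical rise in atan2(376, 705)) and the beam is 57 mm tall, so its top is at 705 + 57 = 762 mm. The raked legs top out at the beam's underside, so that is the highest point.


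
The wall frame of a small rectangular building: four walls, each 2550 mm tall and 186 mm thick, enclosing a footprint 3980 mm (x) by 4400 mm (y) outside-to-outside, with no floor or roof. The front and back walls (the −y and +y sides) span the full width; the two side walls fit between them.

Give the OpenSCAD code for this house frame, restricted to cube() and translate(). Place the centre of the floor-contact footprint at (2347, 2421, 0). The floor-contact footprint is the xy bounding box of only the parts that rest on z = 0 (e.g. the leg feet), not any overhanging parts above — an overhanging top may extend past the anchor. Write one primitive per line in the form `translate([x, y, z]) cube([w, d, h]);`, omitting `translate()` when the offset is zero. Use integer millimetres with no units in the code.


translate([357, 221, 0]) cube([3980, 186, 2550]);
translate([357, 4435, 0]) cube([3980, 186, 2550]);
translate([357, 407, 0]) cube([186, 4028, 2550]);
translate([4151, 407, 0]) cube([186, 4028, 2550]);


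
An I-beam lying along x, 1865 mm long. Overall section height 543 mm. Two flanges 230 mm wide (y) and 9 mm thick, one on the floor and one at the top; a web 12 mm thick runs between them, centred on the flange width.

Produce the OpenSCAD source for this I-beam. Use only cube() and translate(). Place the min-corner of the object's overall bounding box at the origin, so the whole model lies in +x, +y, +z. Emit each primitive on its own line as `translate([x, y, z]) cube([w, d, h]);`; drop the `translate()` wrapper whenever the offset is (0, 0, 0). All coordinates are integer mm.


cube([1865, 230, 9]);
translate([0, 109, 9]) cube([1865, 12, 525]);
translate([0, 0, 534]) cube([1865, 230, 9]);


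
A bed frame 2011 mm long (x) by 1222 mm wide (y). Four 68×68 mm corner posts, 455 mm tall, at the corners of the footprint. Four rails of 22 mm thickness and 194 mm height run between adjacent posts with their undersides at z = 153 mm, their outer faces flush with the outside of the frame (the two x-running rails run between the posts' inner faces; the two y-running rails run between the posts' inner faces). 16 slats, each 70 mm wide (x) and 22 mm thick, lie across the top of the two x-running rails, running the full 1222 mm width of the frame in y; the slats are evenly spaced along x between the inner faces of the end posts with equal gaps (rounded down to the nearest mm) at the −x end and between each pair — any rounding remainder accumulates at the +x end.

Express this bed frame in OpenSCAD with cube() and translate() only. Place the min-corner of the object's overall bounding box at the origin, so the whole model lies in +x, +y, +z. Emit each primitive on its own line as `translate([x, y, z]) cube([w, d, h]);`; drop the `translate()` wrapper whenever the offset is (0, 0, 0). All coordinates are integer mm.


cube([68, 68, 455]);
translate([0, 1154, 0]) cube([68, 68, 455]);
translate([1943, 0, 0]) cube([68, 68, 455]);
translate([1943, 1154, 0]) cube([68, 68, 455]);
translate([68, 0, 153]) cube([1875, 22, 194]);
translate([68, 1200, 153]) cube([1875, 22, 194]);
translate([0, 68, 153]) cube([22, 1086, 194]);
translate([1989, 68, 153]) cube([22, 1086, 194]);
translate([112, 0, 347]) cube([70, 1222, 22]);
translate([226, 0, 347]) cube([70, 1222, 22]);
translate([340, 0, 347]) cube([70, 1222, 22]);
translate([454, 0, 347]) cube([70, 1222, 22]);
translate([568, 0, 347]) cube([70, 1222, 22]);
translate([682, 0, 347]) cube([70, 1222, 22]);
translate([796, 0, 347]) cube([70, 1222, 22]);
translate([910, 0, 347]) cube([70, 1222, 22]);
translate([1024, 0, 347]) cube([70, 1222, 22]);
translate([1138, 0, 347]) cube([70, 1222, 22]);
translate([1252, 0, 347]) cube([70, 1222, 22]);
translate([1366, 0, 347]) cube([70, 1222, 22]);
translate([1480, 0, 347]) cube([70, 1222, 22]);
translate([1594, 0, 347]) cube([70, 1222, 22]);
translate([1708, 0, 347]) cube([70, 1222, 22]);
translate([1822, 0, 347]) cube([70, 1222, 22]);


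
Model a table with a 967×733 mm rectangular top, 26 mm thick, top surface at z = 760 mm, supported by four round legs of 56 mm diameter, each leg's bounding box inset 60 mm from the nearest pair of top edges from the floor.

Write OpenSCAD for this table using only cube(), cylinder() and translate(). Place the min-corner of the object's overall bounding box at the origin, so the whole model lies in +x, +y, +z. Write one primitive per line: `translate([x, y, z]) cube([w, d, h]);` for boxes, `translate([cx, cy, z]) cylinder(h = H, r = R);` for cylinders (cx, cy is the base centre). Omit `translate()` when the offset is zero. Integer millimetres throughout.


translate([0, 0, 734]) cube([967, 733, 26]);
translate([88, 88, 0]) cylinder(h = 734, r = 28);
translate([879, 88, 0]) cylinder(h = 734, r = 28);
translate([88, 645, 0]) cylinder(h = 734, r = 28);
translate([879, 645, 0]) cylinder(h = 734, r = 28);


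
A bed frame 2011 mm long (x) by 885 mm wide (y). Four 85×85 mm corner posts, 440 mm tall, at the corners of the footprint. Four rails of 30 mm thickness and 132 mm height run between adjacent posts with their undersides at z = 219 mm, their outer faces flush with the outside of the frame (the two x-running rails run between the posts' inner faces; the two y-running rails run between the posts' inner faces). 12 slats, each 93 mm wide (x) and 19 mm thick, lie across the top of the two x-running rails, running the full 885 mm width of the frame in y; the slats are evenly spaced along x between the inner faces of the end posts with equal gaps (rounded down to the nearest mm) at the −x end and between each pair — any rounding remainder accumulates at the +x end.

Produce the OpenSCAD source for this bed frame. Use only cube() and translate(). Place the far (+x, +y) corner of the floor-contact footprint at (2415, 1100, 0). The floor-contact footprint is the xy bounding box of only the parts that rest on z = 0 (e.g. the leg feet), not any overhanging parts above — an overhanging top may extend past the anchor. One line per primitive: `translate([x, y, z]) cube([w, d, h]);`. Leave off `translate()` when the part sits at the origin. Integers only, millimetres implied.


translate([404, 215, 0]) cube([85, 85, 440]);
translate([404, 1015, 0]) cube([85, 85, 440]);
translate([2330, 215, 0]) cube([85, 85, 440]);
translate([2330, 1015, 0]) cube([85, 85, 440]);
translate([489, 215, 219]) cube([1841, 30, 132]);
translate([489, 1070, 219]) cube([1841, 30, 132]);
translate([404, 300, 219]) cube([30, 715, 132]);
translate([2385, 300, 219]) cube([30, 715, 132]);
translate([544, 215, 351]) cube([93, 885, 19]);
translate([692, 215, 351]) cube([93, 885, 19]);
translate([840, 215, 351]) cube([93, 885, 19]);
translate([988, 215, 351]) cube([93, 885, 19]);
translate([1136, 215, 351]) cube([93, 885, 19]);
translate([1284, 215, 351]) cube([93, 885, 19]);
translate([1432, 215, 351]) cube([93, 885, 19]);
translate([1580, 215, 351]) cube([93, 885, 19]);
translate([1728, 215, 351]) cube([93, 885, 19]);
translate([1876, 215, 351]) cube([93, 885, 19]);
translate([2024, 215, 351]) cube([93, 885, 19]);
translate([2172, 215, 351]) cube([93, 885, 19]);


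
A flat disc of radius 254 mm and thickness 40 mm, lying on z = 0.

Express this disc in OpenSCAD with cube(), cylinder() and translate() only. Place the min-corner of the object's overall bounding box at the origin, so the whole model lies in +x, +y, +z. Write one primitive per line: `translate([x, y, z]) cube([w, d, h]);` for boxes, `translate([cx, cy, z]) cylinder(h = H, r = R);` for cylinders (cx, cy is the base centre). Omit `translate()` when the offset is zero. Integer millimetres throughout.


translate([254, 254, 0]) cylinder(h = 40, r = 254);


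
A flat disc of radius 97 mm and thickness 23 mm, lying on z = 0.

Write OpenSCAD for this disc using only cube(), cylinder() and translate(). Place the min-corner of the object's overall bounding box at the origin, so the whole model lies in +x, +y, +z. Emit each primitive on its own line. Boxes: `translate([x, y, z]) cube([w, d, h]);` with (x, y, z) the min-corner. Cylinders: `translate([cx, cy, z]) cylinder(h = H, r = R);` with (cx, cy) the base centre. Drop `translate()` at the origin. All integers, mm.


translate([97, 97, 0]) cylinder(h = 23, r = 97);


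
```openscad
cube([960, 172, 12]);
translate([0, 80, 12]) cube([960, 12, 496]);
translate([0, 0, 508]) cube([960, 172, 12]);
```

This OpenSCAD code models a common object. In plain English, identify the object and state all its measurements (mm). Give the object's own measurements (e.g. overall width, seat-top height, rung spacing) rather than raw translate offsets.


An I-beam lying along x, 960 mm long. Overall section height 520 mm. Two flanges 172 mm wide (y) and 12 mm thick, one on the floor and one at the top; a web 12 mm thick runs between them, centred on the flange width.


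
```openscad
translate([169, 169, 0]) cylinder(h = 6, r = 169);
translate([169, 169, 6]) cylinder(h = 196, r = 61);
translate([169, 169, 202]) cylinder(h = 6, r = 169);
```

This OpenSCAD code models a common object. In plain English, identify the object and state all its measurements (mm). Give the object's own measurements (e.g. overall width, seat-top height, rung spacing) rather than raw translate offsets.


A spool: two coaxial disc flanges of radius 169 mm and thickness 6 mm, joined by a core cylinder of radius 61 mm and height 196 mm. The lower flange rests on z = 0 and the three cylinders share a vertical axis.


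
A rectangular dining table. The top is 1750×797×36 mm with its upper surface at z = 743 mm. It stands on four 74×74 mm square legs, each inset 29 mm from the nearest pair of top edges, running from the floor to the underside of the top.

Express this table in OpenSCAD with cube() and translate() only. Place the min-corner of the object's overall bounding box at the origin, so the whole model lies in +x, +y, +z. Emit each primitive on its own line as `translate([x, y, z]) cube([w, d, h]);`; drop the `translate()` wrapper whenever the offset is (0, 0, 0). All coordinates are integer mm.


translate([0, 0, 707]) cube([1750, 797, 36]);
translate([29, 29, 0]) cube([74, 74, 707]);
translate([1647, 29, 0]) cube([74, 74, 707]);
translate([29, 694, 0]) cube([74, 74, 707]);
translate([1647, 694, 0]) cube([74, 74, 707]);


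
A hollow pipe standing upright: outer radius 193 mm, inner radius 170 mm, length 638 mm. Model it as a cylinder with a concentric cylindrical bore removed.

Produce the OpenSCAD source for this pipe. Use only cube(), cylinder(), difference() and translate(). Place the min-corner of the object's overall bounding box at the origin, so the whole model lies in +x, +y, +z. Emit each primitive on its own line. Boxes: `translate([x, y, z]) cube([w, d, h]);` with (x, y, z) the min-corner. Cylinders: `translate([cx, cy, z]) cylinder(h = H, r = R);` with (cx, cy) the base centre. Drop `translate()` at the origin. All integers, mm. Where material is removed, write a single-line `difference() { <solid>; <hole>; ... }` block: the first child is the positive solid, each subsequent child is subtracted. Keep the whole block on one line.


difference() { translate([193, 193, 0]) cylinder(h = 638, r = 193); translate([193, 193, 0]) cylinder(h = 638, r = 170); }


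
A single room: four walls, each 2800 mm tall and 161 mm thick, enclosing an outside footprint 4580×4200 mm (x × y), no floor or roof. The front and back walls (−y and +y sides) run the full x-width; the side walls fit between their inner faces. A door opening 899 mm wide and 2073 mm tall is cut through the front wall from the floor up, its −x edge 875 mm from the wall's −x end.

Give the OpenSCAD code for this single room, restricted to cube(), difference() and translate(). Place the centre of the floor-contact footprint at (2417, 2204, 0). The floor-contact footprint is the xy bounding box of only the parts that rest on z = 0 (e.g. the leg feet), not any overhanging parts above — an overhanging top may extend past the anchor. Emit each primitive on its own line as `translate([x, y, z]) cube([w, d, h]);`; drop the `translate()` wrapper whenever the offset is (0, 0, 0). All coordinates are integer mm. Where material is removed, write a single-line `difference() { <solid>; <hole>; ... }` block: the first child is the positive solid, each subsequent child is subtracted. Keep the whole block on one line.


difference() { translate([127, 104, 0]) cube([4580, 161, 2800]); translate([1002, 104, 0]) cube([899, 161, 2073]); }
translate([127, 4143, 0]) cube([4580, 161, 2800]);
translate([127, 265, 0]) cube([161, 3878, 2800]);
translate([4546, 265, 0]) cube([161, 3878, 2800]);


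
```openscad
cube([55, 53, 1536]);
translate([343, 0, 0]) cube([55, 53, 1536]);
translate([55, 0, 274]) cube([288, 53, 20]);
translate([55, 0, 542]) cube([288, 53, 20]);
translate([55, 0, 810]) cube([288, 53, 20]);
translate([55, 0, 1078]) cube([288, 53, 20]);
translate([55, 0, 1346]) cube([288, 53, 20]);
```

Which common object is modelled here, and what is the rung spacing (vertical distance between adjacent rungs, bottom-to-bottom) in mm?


A ladder. The rung spacing is 268 mm.

Two tall 55×53 posts with 5 short bars between them — a ladder. Adjacent rungs sit at z = 274 and z = 542, so the spacing is 542 − 274 = 268 mm.


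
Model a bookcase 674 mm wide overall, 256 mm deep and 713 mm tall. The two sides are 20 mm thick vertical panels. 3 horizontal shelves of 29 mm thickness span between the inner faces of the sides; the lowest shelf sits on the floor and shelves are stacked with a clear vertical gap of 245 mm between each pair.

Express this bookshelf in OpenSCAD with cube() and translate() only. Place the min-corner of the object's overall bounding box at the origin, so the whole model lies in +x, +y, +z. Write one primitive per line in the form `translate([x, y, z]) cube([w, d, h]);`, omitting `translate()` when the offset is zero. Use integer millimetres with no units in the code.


cube([20, 256, 713]);
translate([654, 0, 0]) cube([20, 256, 713]);
translate([20, 0, 0]) cube([634, 256, 29]);
translate([20, 0, 274]) cube([634, 256, 29]);
translate([20, 0, 548]) cube([634, 256, 29]);


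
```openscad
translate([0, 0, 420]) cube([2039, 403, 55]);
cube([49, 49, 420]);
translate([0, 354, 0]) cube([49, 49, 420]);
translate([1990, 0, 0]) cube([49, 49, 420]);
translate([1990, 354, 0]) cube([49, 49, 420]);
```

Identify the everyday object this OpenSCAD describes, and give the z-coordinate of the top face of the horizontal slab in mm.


A bench. The seat-top height is 475 mm.

A long slab on four corner posts — a bench. The slab sits at z = 420 with thickness 55, so the top is 420 + 55 = 475 mm.


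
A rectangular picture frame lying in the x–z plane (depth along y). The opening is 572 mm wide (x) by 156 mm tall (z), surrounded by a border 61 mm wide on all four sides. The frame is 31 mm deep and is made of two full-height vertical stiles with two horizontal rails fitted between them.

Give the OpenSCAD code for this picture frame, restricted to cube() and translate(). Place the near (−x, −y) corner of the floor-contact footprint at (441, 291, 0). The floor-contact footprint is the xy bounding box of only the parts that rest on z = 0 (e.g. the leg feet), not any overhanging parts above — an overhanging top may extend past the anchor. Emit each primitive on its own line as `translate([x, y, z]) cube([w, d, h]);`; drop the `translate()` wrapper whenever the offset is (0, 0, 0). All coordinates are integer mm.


translate([441, 291, 0]) cube([61, 31, 278]);
translate([1074, 291, 0]) cube([61, 31, 278]);
translate([502, 291, 0]) cube([572, 31, 61]);
translate([502, 291, 217]) cube([572, 31, 61]);


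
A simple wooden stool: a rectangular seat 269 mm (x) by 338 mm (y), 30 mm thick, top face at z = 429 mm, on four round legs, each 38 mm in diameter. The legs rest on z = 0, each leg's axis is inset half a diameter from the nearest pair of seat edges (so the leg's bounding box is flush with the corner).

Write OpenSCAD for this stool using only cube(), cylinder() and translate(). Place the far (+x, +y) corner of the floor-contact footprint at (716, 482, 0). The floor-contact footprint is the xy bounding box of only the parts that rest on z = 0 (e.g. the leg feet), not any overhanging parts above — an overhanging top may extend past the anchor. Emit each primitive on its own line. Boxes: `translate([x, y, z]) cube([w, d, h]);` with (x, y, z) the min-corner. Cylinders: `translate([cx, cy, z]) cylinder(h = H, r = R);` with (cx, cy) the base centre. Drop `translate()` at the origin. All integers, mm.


translate([447, 144, 399]) cube([269, 338, 30]);
translate([466, 163, 0]) cylinder(h = 399, r = 19);
translate([697, 163, 0]) cylinder(h = 399, r = 19);
translate([466, 463, 0]) cylinder(h = 399, r = 19);
translate([697, 463, 0]) cylinder(h = 399, r = 19);


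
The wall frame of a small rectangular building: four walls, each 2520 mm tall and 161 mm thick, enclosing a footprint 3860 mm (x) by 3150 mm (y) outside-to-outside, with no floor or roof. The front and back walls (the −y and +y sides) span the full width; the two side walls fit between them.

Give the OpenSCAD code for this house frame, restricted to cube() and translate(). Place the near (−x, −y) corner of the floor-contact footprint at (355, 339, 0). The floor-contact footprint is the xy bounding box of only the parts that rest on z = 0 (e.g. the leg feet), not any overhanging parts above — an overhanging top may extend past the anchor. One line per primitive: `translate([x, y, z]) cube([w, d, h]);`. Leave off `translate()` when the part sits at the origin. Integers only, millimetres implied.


translate([355, 339, 0]) cube([3860, 161, 2520]);
translate([355, 3328, 0]) cube([3860, 161, 2520]);
translate([355, 500, 0]) cube([161, 2828, 2520]);
translate([4054, 500, 0]) cube([161, 2828, 2520]);


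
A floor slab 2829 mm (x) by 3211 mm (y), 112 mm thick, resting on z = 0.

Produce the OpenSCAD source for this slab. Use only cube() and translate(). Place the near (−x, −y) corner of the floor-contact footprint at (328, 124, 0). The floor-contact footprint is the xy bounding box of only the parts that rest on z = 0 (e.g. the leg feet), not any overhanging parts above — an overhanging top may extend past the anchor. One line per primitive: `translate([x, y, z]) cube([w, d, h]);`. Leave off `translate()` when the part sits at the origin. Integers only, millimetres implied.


translate([328, 124, 0]) cube([2829, 3211, 112]);


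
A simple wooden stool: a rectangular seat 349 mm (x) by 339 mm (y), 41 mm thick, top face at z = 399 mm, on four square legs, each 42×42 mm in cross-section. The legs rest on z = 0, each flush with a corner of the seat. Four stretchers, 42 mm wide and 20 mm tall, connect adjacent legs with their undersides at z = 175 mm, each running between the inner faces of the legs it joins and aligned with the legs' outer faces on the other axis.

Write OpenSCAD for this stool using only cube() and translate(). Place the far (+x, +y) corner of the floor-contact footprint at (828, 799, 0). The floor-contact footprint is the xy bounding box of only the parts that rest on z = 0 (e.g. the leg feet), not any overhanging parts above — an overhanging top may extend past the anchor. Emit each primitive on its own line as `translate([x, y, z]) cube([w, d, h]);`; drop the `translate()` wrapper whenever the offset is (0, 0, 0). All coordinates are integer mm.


// leg_h = 399 - 41 = 358
// stretcher span = 349 - 2*42 = 265
translate([479, 460, 358]) cube([349, 339, 41]);
translate([479, 460, 0]) cube([42, 42, 358]);
translate([786, 460, 0]) cube([42, 42, 358]);
translate([479, 757, 0]) cube([42, 42, 358]);
translate([786, 757, 0]) cube([42, 42, 358]);
translate([521, 460, 175]) cube([265, 42, 20]);
translate([521, 757, 175]) cube([265, 42, 20]);
translate([479, 502, 175]) cube([42, 255, 20]);
translate([786, 502, 175]) cube([42, 255, 20]);


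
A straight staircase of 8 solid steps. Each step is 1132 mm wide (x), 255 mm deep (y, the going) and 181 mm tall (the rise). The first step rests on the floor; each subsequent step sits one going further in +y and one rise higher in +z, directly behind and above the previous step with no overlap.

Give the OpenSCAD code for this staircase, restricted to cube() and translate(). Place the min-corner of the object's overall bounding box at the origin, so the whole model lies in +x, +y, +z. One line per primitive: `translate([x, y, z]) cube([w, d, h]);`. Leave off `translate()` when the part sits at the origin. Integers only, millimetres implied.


cube([1132, 255, 181]);
translate([0, 255, 181]) cube([1132, 255, 181]);
translate([0, 510, 362]) cube([1132, 255, 181]);
translate([0, 765, 543]) cube([1132, 255, 181]);
translate([0, 1020, 724]) cube([1132, 255, 181]);
translate([0, 1275, 905]) cube([1132, 255, 181]);
translate([0, 1530, 1086]) cube([1132, 255, 181]);
translate([0, 1785, 1267]) cube([1132, 255, 181]);


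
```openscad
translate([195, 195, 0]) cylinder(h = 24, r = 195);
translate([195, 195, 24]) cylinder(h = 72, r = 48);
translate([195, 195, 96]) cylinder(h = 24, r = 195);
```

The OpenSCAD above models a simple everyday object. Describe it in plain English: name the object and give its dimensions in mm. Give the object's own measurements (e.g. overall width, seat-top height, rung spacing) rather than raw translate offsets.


A spool: two coaxial disc flanges of radius 195 mm and thickness 24 mm, joined by a core cylinder of radius 48 mm and height 72 mm. The lower flange rests on z = 0 and the three cylinders share a vertical axis.


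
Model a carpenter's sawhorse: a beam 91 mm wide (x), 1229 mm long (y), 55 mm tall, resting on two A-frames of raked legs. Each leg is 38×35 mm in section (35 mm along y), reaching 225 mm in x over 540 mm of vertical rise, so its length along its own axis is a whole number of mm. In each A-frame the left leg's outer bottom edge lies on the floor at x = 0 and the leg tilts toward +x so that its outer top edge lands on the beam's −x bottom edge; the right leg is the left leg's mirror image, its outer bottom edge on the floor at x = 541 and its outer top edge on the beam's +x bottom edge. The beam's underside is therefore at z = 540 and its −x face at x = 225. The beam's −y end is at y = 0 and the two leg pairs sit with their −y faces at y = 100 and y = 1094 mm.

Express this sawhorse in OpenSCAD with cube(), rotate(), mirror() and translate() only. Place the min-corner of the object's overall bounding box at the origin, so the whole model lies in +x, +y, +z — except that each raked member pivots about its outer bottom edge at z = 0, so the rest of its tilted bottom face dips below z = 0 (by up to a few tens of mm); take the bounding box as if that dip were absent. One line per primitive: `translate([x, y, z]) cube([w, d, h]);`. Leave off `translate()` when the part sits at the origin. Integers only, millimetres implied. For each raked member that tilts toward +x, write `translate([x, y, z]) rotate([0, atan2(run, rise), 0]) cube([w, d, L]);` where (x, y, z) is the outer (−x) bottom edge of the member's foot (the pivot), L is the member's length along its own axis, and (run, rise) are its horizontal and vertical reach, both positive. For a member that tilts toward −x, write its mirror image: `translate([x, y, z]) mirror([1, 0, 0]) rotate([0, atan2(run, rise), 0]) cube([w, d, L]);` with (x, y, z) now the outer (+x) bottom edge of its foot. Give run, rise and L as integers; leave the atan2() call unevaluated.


// leg length = √(225² + 540²) = 585
// right-leg outer foot x = 2·225 + 91 = 541
// beam min-corner = (225, 0, 540)
translate([225, 0, 540]) cube([91, 1229, 55]);
translate([0, 100, 0]) rotate([0, atan2(225, 540), 0]) cube([38, 35, 585]);
translate([541, 100, 0]) mirror([1, 0, 0]) rotate([0, atan2(225, 540), 0]) cube([38, 35, 585]);
translate([0, 1094, 0]) rotate([0, atan2(225, 540), 0]) cube([38, 35, 585]);
translate([541, 1094, 0]) mirror([1, 0, 0]) rotate([0, atan2(225, 540), 0]) cube([38, 35, 585]);


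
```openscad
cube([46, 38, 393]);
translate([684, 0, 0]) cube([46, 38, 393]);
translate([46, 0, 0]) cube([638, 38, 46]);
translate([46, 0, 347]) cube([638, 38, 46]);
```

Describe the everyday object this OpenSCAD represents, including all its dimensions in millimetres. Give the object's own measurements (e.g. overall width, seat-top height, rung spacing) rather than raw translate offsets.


A rectangular picture frame lying in the x–z plane (depth along y). The opening is 638 mm wide (x) by 301 mm tall (z), surrounded by a border 46 mm wide on all four sides. The frame is 38 mm deep and is made of two full-height vertical stiles with two horizontal rails fitted between them.


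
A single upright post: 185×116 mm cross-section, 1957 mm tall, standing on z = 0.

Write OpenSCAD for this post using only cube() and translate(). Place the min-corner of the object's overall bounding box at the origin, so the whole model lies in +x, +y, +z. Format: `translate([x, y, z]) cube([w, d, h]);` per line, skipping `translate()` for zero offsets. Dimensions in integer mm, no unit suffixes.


cube([185, 116, 1957]);


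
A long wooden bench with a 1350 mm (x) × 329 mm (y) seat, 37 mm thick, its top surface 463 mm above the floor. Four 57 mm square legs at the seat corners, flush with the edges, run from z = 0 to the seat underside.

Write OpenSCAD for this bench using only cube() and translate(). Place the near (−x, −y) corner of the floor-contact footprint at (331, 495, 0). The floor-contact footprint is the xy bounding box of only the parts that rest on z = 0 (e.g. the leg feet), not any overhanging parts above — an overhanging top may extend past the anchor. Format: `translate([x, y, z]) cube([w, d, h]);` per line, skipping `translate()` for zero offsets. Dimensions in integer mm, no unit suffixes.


translate([331, 495, 426]) cube([1350, 329, 37]);
translate([331, 495, 0]) cube([57, 57, 426]);
translate([331, 767, 0]) cube([57, 57, 426]);
translate([1624, 495, 0]) cube([57, 57, 426]);
translate([1624, 767, 0]) cube([57, 57, 426]);


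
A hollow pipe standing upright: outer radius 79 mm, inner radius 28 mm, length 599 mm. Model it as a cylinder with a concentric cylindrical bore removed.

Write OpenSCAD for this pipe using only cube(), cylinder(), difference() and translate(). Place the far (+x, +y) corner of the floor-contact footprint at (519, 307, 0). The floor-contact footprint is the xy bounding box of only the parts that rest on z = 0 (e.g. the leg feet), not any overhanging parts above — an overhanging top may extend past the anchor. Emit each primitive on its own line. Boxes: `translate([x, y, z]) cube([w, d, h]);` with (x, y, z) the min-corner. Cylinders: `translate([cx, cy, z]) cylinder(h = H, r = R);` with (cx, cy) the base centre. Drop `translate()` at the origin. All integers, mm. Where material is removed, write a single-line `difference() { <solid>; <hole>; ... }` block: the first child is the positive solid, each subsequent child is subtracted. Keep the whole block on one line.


difference() { translate([440, 228, 0]) cylinder(h = 599, r = 79); translate([440, 228, 0]) cylinder(h = 599, r = 28); }


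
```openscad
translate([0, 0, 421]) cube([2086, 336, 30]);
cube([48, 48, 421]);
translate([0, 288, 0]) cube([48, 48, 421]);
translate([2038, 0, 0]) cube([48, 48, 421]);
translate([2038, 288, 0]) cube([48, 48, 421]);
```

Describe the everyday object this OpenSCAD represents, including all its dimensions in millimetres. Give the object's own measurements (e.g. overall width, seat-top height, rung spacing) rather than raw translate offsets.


A bench: a 2086×336 mm seat slab, 30 mm thick, top at z = 451 mm, on four 48×48 mm square legs flush with the seat corners and standing on z = 0.


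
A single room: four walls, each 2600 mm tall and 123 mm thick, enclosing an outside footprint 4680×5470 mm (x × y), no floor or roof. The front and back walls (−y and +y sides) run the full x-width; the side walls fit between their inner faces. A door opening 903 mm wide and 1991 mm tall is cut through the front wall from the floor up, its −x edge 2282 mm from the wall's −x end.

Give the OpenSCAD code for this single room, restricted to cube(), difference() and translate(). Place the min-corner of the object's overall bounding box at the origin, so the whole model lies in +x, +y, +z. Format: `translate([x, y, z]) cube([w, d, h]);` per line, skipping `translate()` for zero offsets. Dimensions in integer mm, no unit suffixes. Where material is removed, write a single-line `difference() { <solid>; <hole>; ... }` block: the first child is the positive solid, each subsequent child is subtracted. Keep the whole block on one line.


difference() { cube([4680, 123, 2600]); translate([2282, 0, 0]) cube([903, 123, 1991]); }
translate([0, 5347, 0]) cube([4680, 123, 2600]);
translate([0, 123, 0]) cube([123, 5224, 2600]);
translate([4557, 123, 0]) cube([123, 5224, 2600]);


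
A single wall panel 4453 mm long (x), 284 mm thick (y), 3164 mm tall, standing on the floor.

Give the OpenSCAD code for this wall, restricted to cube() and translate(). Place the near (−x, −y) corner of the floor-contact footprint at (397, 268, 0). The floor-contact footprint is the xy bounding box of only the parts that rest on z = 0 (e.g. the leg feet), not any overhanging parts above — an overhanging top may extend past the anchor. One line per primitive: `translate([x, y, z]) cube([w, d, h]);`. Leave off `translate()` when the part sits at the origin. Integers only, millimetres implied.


translate([397, 268, 0]) cube([4453, 284, 3164]);


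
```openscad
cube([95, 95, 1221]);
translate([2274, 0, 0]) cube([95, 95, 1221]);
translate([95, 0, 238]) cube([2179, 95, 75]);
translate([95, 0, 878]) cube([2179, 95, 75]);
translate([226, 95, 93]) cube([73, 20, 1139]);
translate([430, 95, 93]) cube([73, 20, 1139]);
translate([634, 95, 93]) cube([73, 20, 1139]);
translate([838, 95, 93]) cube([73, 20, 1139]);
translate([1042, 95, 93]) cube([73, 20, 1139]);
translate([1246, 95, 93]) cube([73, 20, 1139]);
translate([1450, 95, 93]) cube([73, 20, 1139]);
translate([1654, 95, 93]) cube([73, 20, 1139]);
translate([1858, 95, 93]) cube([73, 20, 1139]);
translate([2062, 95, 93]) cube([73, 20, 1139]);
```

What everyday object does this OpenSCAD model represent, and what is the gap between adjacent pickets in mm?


A fence section. The picket gap is 131 mm.

Two posts, two rails, 10 pickets — a fence section. Span 2179 mm holds 10 pickets of 73 mm with 11 equal gaps: ⌊(2179 − 10·73) / 11⌋ = 131 mm.


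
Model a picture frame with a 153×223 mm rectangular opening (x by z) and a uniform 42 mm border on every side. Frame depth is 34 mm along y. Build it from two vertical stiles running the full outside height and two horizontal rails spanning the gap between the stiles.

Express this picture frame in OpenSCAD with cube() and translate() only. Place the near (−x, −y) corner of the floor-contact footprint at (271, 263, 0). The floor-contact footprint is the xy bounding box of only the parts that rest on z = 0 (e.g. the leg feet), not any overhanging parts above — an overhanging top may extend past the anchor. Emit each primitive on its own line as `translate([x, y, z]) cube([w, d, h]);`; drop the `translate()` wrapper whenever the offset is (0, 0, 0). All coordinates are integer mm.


translate([271, 263, 0]) cube([42, 34, 307]);
translate([466, 263, 0]) cube([42, 34, 307]);
translate([313, 263, 0]) cube([153, 34, 42]);
translate([313, 263, 265]) cube([153, 34, 42]);


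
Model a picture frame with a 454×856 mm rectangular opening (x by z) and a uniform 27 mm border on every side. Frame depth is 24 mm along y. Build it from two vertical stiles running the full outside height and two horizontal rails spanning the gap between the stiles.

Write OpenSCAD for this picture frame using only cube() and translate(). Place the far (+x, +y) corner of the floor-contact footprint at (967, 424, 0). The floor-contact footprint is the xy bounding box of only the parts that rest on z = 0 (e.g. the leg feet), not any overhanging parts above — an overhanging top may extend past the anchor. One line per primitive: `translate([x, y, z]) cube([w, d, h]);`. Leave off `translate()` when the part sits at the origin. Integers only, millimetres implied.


translate([459, 400, 0]) cube([27, 24, 910]);
translate([940, 400, 0]) cube([27, 24, 910]);
translate([486, 400, 0]) cube([454, 24, 27]);
translate([486, 400, 883]) cube([454, 24, 27]);


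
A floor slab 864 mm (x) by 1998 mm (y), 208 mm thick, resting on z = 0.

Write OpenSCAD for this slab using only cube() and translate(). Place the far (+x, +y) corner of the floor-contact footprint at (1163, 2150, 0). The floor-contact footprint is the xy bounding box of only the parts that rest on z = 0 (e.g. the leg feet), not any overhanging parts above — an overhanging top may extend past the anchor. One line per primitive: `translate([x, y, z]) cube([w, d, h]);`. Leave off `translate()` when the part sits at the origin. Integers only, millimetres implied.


translate([299, 152, 0]) cube([864, 1998, 208]);


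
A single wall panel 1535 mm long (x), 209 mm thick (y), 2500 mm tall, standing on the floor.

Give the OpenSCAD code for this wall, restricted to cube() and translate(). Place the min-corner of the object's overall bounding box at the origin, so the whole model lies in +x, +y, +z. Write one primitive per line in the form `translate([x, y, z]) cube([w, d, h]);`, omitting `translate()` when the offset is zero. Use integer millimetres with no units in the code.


cube([1535, 209, 2500]);


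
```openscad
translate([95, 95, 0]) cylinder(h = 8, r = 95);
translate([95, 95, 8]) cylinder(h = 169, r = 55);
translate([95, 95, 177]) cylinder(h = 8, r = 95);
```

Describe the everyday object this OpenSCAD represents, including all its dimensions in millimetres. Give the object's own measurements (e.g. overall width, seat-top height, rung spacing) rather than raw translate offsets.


A spool: two coaxial disc flanges of radius 95 mm and thickness 8 mm, joined by a core cylinder of radius 55 mm and height 169 mm. The lower flange rests on z = 0 and the three cylinders share a vertical axis.


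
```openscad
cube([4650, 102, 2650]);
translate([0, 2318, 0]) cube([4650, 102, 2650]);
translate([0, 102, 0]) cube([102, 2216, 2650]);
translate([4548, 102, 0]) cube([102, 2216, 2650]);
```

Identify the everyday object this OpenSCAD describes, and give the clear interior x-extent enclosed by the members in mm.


A house (or room) frame. The interior width is 4446 mm.

Four 2650 mm walls enclosing a rectangle with no floor or roof — a room or house frame. Outside width is 4650 mm and wall thickness is 102 mm, so the interior width is 4650 − 2 × 102 = 4446 mm.


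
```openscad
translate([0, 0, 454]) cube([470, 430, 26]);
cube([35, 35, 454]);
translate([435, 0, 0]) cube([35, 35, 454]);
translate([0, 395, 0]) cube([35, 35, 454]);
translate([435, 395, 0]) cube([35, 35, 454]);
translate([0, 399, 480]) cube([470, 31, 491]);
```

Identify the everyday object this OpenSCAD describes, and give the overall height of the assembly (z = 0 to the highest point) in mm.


A chair. The overall height is 971 mm.

A slab on four corner posts with a tall panel at the back — a chair. The seat slab sits at z = 454 with thickness 26, and the 491 mm backrest starts at the seat top, so the overall height is 454 + 26 + 491 = 971 mm.


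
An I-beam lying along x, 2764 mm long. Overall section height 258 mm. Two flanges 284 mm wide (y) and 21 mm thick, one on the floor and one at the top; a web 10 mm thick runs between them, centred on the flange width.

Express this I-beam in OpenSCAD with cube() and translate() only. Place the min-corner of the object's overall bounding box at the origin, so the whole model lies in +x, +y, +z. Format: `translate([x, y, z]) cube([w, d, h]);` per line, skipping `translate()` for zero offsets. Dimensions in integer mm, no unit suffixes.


cube([2764, 284, 21]);
translate([0, 137, 21]) cube([2764, 10, 216]);
translate([0, 0, 237]) cube([2764, 284, 21]);


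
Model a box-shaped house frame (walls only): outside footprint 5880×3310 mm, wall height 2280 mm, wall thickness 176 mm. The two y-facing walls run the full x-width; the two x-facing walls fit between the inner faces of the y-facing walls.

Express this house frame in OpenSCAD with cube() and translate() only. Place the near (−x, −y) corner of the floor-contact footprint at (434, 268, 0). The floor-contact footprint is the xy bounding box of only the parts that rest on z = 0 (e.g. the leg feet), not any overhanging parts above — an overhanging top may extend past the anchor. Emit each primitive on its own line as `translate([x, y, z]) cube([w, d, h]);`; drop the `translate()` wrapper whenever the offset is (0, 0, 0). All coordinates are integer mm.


translate([434, 268, 0]) cube([5880, 176, 2280]);
translate([434, 3402, 0]) cube([5880, 176, 2280]);
translate([434, 444, 0]) cube([176, 2958, 2280]);
translate([6138, 444, 0]) cube([176, 2958, 2280]);


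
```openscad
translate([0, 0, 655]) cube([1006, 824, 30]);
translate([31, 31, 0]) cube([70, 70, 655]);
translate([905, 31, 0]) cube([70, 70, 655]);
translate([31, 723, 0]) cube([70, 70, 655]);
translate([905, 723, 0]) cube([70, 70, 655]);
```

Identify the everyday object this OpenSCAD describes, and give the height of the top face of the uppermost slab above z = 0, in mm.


A table. The table height is 685 mm.

A 1006×824×30 slab sits at z = 655 on four 70 mm square posts — a table. The top surface is at 655 + 30 = 685 mm.


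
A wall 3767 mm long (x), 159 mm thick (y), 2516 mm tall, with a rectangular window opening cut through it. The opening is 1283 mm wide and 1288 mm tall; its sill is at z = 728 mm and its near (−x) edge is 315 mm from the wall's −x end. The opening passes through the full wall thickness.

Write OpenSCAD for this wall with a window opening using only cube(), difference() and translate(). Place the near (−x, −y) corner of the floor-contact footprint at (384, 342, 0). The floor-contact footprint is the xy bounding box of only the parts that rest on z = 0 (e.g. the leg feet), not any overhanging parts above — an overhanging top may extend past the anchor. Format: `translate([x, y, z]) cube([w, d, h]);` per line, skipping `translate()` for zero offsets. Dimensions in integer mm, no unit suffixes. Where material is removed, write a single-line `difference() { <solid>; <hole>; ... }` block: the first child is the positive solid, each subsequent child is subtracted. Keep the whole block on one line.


difference() { translate([384, 342, 0]) cube([3767, 159, 2516]); translate([699, 342, 728]) cube([1283, 159, 1288]); }


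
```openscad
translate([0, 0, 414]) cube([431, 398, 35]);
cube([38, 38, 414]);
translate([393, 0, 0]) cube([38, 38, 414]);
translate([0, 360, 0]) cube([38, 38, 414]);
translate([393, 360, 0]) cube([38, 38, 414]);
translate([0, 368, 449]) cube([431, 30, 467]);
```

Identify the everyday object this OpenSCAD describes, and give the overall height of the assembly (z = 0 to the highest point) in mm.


A chair. The overall height is 916 mm.

A slab on four corner posts with a tall panel at the back — a chair. The seat slab sits at z = 414 with thickness 35, and the 467 mm backrest starts at the seat top, so the overall height is 414 + 35 + 467 = 916 mm.
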